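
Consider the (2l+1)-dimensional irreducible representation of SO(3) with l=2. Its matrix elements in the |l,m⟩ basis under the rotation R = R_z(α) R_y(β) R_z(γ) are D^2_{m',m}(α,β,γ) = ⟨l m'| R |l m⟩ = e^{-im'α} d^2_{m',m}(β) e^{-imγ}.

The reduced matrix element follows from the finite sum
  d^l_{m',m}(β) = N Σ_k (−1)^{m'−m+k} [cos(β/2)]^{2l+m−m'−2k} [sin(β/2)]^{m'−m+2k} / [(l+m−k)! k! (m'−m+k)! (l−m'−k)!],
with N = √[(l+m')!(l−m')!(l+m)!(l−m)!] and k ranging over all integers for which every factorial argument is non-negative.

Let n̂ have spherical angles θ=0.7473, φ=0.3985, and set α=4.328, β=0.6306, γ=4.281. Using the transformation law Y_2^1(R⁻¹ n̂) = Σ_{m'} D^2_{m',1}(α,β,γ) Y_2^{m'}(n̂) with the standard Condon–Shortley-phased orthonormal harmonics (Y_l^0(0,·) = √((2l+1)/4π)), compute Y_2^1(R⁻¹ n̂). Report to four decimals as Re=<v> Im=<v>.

Re=0.0227 Im=0.2264

Need the full column D^2_{m',1} for m'=−2..2 at α=4.3280, β=0.6306, γ=4.2810.
cos(β/2)=0.950703, sin(β/2)=0.310102
d^2_{-2,1}: single k=3 term ⇒ +0.056701;  D = -0.018769-0.053504i
d^2_{-1,1}: k∈[2..3] ⇒ +0.260747 -0.009247 = +0.251500;  D = +0.251222+0.011816i
d^2_{0,1}: k∈[1..2] ⇒ +0.652702 -0.069444 = +0.583258;  D = -0.243879+0.529823i
d^2_{1,1}: k∈[0..1] ⇒ +0.816921 -0.260747 = +0.556174;  D = -0.381147-0.405039i
d^2_{2,1}: single k=0 term ⇒ -0.532929;  D = -0.496743+0.193028i
Y_2^{m'}(θ=0.7473,φ=0.3985) and Σ D·Y over m':
  (-0.0188-0.0535i)·(+0.1247-0.1276i)  (+0.2512+0.0118i)·(+0.3550-0.1495i)  (-0.2439+0.5298i)·(+0.1937+0.0000i)  (-0.3811-0.4050i)·(-0.3550-0.1495i)  (-0.4967+0.1930i)·(+0.1247+0.1276i)
Y_2^1(R⁻¹ n̂) = +0.022716+0.226418i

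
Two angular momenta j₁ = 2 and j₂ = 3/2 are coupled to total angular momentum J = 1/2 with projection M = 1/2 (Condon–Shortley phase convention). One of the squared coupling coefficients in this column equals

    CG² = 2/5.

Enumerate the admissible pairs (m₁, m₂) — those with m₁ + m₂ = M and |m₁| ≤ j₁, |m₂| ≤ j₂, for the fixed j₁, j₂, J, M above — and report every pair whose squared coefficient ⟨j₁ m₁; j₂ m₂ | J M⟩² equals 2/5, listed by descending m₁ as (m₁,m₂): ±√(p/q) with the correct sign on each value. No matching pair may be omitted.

Admissible pairs with m₁+m₂ = M = 1/2: (-1,3/2), (0,1/2), (1,-1/2), (2,-3/2)
  (m₁,m₂)=(2,-3/2): CG² = 2/5, CG = +√(2/5)   ← matches the target
  (m₁,m₂)=(1,-1/2): CG² = 3/10, CG = −√(3/10)
  (m₁,m₂)=(0,1/2): CG² = 1/5, CG = +√(1/5)
  (m₁,m₂)=(-1,3/2): CG² = 1/10, CG = −√(1/10)
Pairs with CG² = 2/5: (2,-3/2): +√(2/5)

(2,-3/2): +√(2/5)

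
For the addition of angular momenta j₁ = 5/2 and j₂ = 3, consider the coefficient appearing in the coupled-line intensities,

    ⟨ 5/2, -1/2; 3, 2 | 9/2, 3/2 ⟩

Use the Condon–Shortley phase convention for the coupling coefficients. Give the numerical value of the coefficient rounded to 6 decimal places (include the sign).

−√(169/462) ≈ -0.604815

triangle: 1!*4!*5!/11! = 2880/39916800
(j±m)!: 2!*3!*5!*1!*6!*3! = 6220800
prefactor² = (2J+1)*Δ*N² = 345600/77
  k=0: +1/(0!*1!*3!*5!*1!*0!) = 1/720
  k=1: −1/(1!*0!*2!*4!*2!*1!) = -1/96
Σ = -13/1440  ⇒  CG² = 345600/77*(-13/1440)² = 169/462
CG = −√(169/462) = -0.604815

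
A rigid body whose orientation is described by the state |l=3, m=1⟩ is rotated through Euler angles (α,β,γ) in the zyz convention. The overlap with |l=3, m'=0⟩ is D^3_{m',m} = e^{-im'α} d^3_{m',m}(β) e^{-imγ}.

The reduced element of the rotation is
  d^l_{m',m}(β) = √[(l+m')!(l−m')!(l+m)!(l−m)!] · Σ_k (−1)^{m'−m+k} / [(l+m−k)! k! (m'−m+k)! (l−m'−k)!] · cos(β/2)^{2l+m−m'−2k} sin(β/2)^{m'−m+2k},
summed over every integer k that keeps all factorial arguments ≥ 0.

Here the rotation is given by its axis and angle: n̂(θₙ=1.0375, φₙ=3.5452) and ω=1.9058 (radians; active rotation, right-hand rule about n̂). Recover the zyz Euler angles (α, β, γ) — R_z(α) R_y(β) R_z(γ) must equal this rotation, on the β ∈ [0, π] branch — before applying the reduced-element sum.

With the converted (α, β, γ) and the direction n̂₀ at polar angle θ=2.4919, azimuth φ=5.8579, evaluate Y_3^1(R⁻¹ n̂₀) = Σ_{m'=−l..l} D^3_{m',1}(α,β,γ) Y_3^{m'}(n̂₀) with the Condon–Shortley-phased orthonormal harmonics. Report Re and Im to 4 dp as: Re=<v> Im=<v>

Re=-0.0680 Im=-0.2126

Axis–angle → zyz. n̂ = (sinθₙcosφₙ, sinθₙsinφₙ, cosθₙ) = (-0.791944, -0.338201, +0.508375), ω = 1.9058.
R = I cosω + sinω [n̂]ₓ + (1−cosω) n̂n̂ᵀ gives
  R = [+0.504601, -0.124220, -0.854370; +0.836007, -0.176788, +0.519459; -0.215569, -0.976379, +0.014642]
β = atan2(√(R₁₃²+R₂₃²), R₃₃) = 1.556154; α = atan2(R₂₃, R₁₃) mod 2π = 2.595309; γ = atan2(R₃₂, −R₃₁) mod 2π = 4.929687
Need the full column D^3_{m',1} for m'=−3..3 at α=2.5953, β=1.5562, γ=4.9297.
cos(β/2)=0.712265, sin(β/2)=0.701911
d^3_{-3,1}: single k=4 term ⇒ +0.476932;  D = -0.457646+0.134254i
d^3_{-2,1}: k∈[3..4] ⇒ +0.790315 -0.383753 = +0.406562;  D = +0.392800+0.104885i
d^3_{-1,1}: k∈[2..4] ⇒ +0.760818 -0.985147 +0.119589 = -0.104739;  D = +0.072429+0.075660i
d^3_{0,1}: k∈[1..3] ⇒ +0.445738 -1.298620 +0.420380 = -0.432502;  D = -0.093244-0.422331i
d^3_{1,1}: k∈[0..2] ⇒ +0.130571 -1.014424 +0.738860 = -0.144993;  D = -0.046845+0.137217i
d^3_{2,1}: k∈[0..1] ⇒ -0.406901 +0.790315 = +0.383414;  D = -0.294353+0.245688i
d^3_{3,1}: single k=0 term ⇒ +0.491106;  D = +0.485647-0.073023i
Y_3^{m'}(θ=2.4919,φ=5.8579) and Σ D·Y over m':
  (-0.4576+0.1343i)·(+0.0268+0.0884i)  (+0.3928+0.1049i)·(-0.1964-0.2238i)  (+0.0724+0.0757i)·(+0.3865+0.1751i)  (-0.0932-0.4223i)·(-0.0506+0.0000i)  (-0.0468+0.1372i)·(-0.3865+0.1751i)  (-0.2944+0.2457i)·(-0.1964+0.2238i)  (+0.4856-0.0730i)·(-0.0268+0.0884i)
Y_3^1(R⁻¹ n̂) = -0.068043-0.212587i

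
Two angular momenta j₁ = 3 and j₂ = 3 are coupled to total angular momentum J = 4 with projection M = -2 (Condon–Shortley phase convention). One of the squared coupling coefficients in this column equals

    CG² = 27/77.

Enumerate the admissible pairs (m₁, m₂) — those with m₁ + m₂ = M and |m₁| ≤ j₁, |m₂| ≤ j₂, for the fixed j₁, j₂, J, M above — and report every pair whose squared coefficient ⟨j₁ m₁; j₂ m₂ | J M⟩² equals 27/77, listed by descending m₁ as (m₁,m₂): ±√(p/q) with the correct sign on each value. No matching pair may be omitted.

Admissible pairs with m₁+m₂ = M = -2: (-3,1), (-2,0), (-1,-1), (0,-2), (1,-3)
  (m₁,m₂)=(1,-3): CG² = 27/77, CG = +√(27/77)   ← matches the target
  (m₁,m₂)=(0,-2): CG² = 3/154, CG = +√(3/154)
  (m₁,m₂)=(-1,-1): CG² = 20/77, CG = −√(20/77)
  (m₁,m₂)=(-2,0): CG² = 3/154, CG = +√(3/154)
  (m₁,m₂)=(-3,1): CG² = 27/77, CG = +√(27/77)   ← matches the target
Pairs with CG² = 27/77: (1,-3): +√(27/77); (-3,1): +√(27/77)

(1,-3): +√(27/77); (-3,1): +√(27/77)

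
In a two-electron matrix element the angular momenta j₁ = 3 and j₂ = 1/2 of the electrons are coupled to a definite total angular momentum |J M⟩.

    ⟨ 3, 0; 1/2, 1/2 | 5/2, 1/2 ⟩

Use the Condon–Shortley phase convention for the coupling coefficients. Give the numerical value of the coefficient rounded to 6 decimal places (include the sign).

triangle: 1!×5!×0!/7! = 120/5040
(j±m)!: 3!×3!×1!×0!×3!×2! = 432
prefactor² = (2J+1)×Δ×N² = 432/7
  k=1: −1/(1!×0!×2!×0!×3!×0!) = -1/12
Σ = -1/12  ⇒  CG² = 432/7×(-1/12)² = 3/7
CG = −√(3/7) = -0.654654

−√(3/7) ≈ -0.654654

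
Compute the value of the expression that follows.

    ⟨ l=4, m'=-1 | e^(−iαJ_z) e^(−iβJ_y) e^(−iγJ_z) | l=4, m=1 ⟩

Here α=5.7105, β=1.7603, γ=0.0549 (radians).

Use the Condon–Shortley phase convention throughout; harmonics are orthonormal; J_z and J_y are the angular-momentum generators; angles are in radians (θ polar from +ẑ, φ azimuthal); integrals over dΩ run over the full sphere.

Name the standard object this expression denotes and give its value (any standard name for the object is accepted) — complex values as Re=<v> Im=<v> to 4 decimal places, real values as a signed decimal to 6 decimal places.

This is a Wigner D-matrix element — the rotation-matrix element ⟨l m'| R(α,β,γ) |l m⟩ in the angular-momentum basis.
Split into d^4_{-1,1}(β=1.7603) × two z-phases.
Half-angle: c=0.637036, s=0.770834. N=√(6·120·120·6)=720.000000
Admissible k: 2..5 (factorial args all ≥0)
  k=2: (−1)^0·720.0000/(72)·0.6370^6·0.7708^2 = +0.397104
  k=3: (−1)^1·720.0000/(24)·0.6370^4·0.7708^4 = -1.744297
  k=4: (−1)^2·720.0000/(48)·0.6370^2·0.7708^6 = +1.276983
  k=5: (−1)^3·720.0000/(720)·0.6370^0·0.7708^8 = -0.124649
d^4_{-1,1}(1.7603) = +0.397104 -1.744297 +1.276983 -0.124649 = -0.194858
Phases: e^{-i·(-1)·5.7105}=+0.840449-0.541891i, e^{-i·(1)·0.0549}=+0.998493-0.054872i ⇒ D=-0.157728+0.114419i

Wigner D-matrix element, Re=-0.1577 Im=0.1144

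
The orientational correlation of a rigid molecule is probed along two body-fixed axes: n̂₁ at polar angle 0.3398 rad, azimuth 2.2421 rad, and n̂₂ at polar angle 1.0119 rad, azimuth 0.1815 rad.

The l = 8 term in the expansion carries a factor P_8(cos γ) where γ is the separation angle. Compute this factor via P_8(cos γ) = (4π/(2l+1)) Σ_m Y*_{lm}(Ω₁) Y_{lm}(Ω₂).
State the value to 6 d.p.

Term-by-term m-sum for l=8 (normalisation 4π/17 = 0.739198):
  m=-8: (0.000048, -0.000062) × (0.016310, -0.136651) = (-0.000008, -0.000008)  (running Σ = (-0.000008, -0.000008))
  m=-7: (-0.000888, 0.000012) × (0.101839, -0.328872) = (-0.000087, 0.000293)  (running Σ = (-0.000094, 0.000286))
  m=-6: (0.004024, 0.004930) × (0.208449, -0.398644) = (0.002804, -0.000577)  (running Σ = (0.002710, -0.000291))
  m=-5: (0.006950, -0.031836) × (0.141603, -0.181216) = (-0.004785, -0.005767)  (running Σ = (-0.002075, -0.006058))
  m=-4: (-0.109609, 0.053812) × (-0.153180, 0.135984) = (0.009472, -0.023148)  (running Σ = (0.007397, -0.029206))
  m=-3: (0.294876, 0.139946) × (-0.296310, 0.179435) = (-0.112486, 0.011444)  (running Σ = (-0.105089, -0.017763))
  m=-2: (-0.127920, -0.550825) × (0.032995, -0.012533) = (-0.011124, -0.016572)  (running Σ = (-0.116213, -0.034334))
  m=-1: (-0.278552, 0.350654) × (0.341217, -0.062620) = (-0.073089, 0.137092)  (running Σ = (-0.189301, 0.102758))
  m=0: (-0.258989, -0.000000) × (0.016338, 0.000000) = (-0.004231, -0.000000)  (running Σ = (-0.193533, 0.102758))
  m=1: (0.278552, 0.350654) × (-0.341217, -0.062620) = (-0.073089, -0.137092)  (running Σ = (-0.266621, -0.034334))
  m=2: (-0.127920, 0.550825) × (0.032995, 0.012533) = (-0.011124, 0.016572)  (running Σ = (-0.277745, -0.017763))
  m=3: (-0.294876, 0.139946) × (0.296310, 0.179435) = (-0.112486, -0.011444)  (running Σ = (-0.390231, -0.029206))
  m=4: (-0.109609, -0.053812) × (-0.153180, -0.135984) = (0.009472, 0.023148)  (running Σ = (-0.380759, -0.006058))
  m=5: (-0.006950, -0.031836) × (-0.141603, -0.181216) = (-0.004785, 0.005767)  (running Σ = (-0.385544, -0.000291))
  m=6: (0.004024, -0.004930) × (0.208449, 0.398644) = (0.002804, 0.000577)  (running Σ = (-0.382740, 0.000286))
  m=7: (0.000888, 0.000012) × (-0.101839, -0.328872) = (-0.000087, -0.000293)  (running Σ = (-0.382826, -0.000008))
  m=8: (0.000048, 0.000062) × (0.016310, 0.136651) = (-0.000008, 0.000008)  (running Σ = (-0.382834, -0.000000))
Accumulated sum (-0.382834, -0.000000); after 4π/(2l+1) scaling, (-0.282990, -0.000000) ⇒ P_8 = -0.282990

-0.282990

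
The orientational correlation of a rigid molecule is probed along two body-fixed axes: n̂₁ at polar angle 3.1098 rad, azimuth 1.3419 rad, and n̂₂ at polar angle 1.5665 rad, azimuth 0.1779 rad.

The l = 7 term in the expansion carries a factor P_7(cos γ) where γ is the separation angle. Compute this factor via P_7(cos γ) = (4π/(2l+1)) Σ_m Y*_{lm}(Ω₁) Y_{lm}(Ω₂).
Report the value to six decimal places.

-0.018108

Addition theorem: P_7(cos γ) = (4π/15) Σ_m Y*_{lm}(Ω₁) Y_{lm}(Ω₂), m = −7…7:
  [-7]  conj(Y_{7,-7})(Ω₁) = -0.000000+0.000000i ; Y_{7,-7}(Ω₂) = +0.159892-0.473753i ; Δ = -0.000000+0.000000i
  [-6]  conj(Y_{7,-6})(Ω₁) = +0.000000-0.000000i ; Y_{7,-6}(Ω₂) = +0.003877-0.007041i ; Δ = -0.000000-0.000000i
  [-5]  conj(Y_{7,-5})(Ω₁) = +0.000000+0.000000i ; Y_{7,-5}(Ω₂) = -0.231026+0.284933i ; Δ = -0.000000+0.000000i
  [-4]  conj(Y_{7,-4})(Ω₁) = -0.000005+0.000006i ; Y_{7,-4}(Ω₂) = -0.007162+0.006176i ; Δ = -0.000000-0.000000i
  [-3]  conj(Y_{7,-3})(Ω₁) = -0.000180-0.000219i ; Y_{7,-3}(Ω₂) = +0.285619-0.168771i ; Δ = -0.000088-0.000032i
  [-2]  conj(Y_{7,-2})(Ω₁) = +0.006778-0.003340i ; Y_{7,-2}(Ω₂) = +0.009450-0.003512i ; Δ = +0.000052-0.000055i
  [-1]  conj(Y_{7,-1})(Ω₁) = +0.029284+0.125694i ; Y_{7,-1}(Ω₂) = -0.314170+0.056488i ; Δ = -0.016300-0.037835i
  [+0]  conj(Y_{7,0})(Ω₁) = -1.077142-0.000000i ; Y_{7,0}(Ω₂) = -0.010266+0.000000i ; Δ = +0.011058+0.000000i
  [+1]  conj(Y_{7,1})(Ω₁) = -0.029284+0.125694i ; Y_{7,1}(Ω₂) = +0.314170+0.056488i ; Δ = -0.016300+0.037835i
  [+2]  conj(Y_{7,2})(Ω₁) = +0.006778+0.003340i ; Y_{7,2}(Ω₂) = +0.009450+0.003512i ; Δ = +0.000052+0.000055i
  [+3]  conj(Y_{7,3})(Ω₁) = +0.000180-0.000219i ; Y_{7,3}(Ω₂) = -0.285619-0.168771i ; Δ = -0.000088+0.000032i
  [+4]  conj(Y_{7,4})(Ω₁) = -0.000005-0.000006i ; Y_{7,4}(Ω₂) = -0.007162-0.006176i ; Δ = -0.000000+0.000000i
  [+5]  conj(Y_{7,5})(Ω₁) = -0.000000+0.000000i ; Y_{7,5}(Ω₂) = +0.231026+0.284933i ; Δ = -0.000000-0.000000i
  [+6]  conj(Y_{7,6})(Ω₁) = +0.000000+0.000000i ; Y_{7,6}(Ω₂) = +0.003877+0.007041i ; Δ = -0.000000+0.000000i
  [+7]  conj(Y_{7,7})(Ω₁) = +0.000000+0.000000i ; Y_{7,7}(Ω₂) = -0.159892-0.473753i ; Δ = -0.000000-0.000000i
Accumulated sum -0.021615-0.000000i; after 4π/(2l+1) scaling, -0.018108-0.000000i ⇒ P_7 = -0.018108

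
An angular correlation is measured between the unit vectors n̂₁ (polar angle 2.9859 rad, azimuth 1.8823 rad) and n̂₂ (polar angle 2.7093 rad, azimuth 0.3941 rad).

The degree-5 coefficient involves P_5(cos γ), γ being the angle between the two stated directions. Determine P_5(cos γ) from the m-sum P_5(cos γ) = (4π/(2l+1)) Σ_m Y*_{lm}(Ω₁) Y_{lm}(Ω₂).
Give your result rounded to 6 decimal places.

Term-by-term m-sum for l=5 (normalisation 4π/11 = 1.142397):
  [-5]  conj(Y_{5,-5})(Ω₁) = -0.00004 + 0.00000j ; Y_{5,-5}(Ω₂) = -0.00233 - 0.00552j ; Δ = 0.00000 + 0.00000j
  [-4]  conj(Y_{5,-4})(Ω₁) = -0.00027 - 0.00079j ; Y_{5,-4}(Ω₂) = 0.00023 + 0.04106j ; Δ = 0.00003 - 0.00001j
  [-3]  conj(Y_{5,-3})(Ω₁) = 0.00808 - 0.00597j ; Y_{5,-3}(Ω₂) = 0.06187 - 0.15116j ; Δ = -0.00040 - 0.00159j
  [-2]  conj(Y_{5,-2})(Ω₁) = 0.06303 + 0.04528j ; Y_{5,-2}(Ω₂) = -0.28063 + 0.28220j ; Δ = -0.03047 + 0.00508j
  [-1]  conj(Y_{5,-1})(Ω₁) = -0.11171 + 0.34694j ; Y_{5,-1}(Ω₂) = 0.46243 - 0.19230j ; Δ = 0.01506 + 0.18192j
  [+0]  conj(Y_{5,0})(Ω₁) = -0.77292 + 0.00000j ; Y_{5,0}(Ω₂) = -0.01186 + 0.00000j ; Δ = 0.00917 + 0.00000j
  [+1]  conj(Y_{5,1})(Ω₁) = 0.11171 + 0.34694j ; Y_{5,1}(Ω₂) = -0.46243 - 0.19230j ; Δ = 0.01506 - 0.18192j
  [+2]  conj(Y_{5,2})(Ω₁) = 0.06303 - 0.04528j ; Y_{5,2}(Ω₂) = -0.28063 - 0.28220j ; Δ = -0.03047 - 0.00508j
  [+3]  conj(Y_{5,3})(Ω₁) = -0.00808 - 0.00597j ; Y_{5,3}(Ω₂) = -0.06187 - 0.15116j ; Δ = -0.00040 + 0.00159j
  [+4]  conj(Y_{5,4})(Ω₁) = -0.00027 + 0.00079j ; Y_{5,4}(Ω₂) = 0.00023 - 0.04106j ; Δ = 0.00003 + 0.00001j
  [+5]  conj(Y_{5,5})(Ω₁) = 0.00004 + 0.00000j ; Y_{5,5}(Ω₂) = 0.00233 - 0.00552j ; Δ = 0.00000 - 0.00000j
Accumulated sum -0.02239 + 0.00000j; after 4π/(2l+1) scaling, -0.02558 + 0.00000j ⇒ P_5 = -0.025577

-0.025577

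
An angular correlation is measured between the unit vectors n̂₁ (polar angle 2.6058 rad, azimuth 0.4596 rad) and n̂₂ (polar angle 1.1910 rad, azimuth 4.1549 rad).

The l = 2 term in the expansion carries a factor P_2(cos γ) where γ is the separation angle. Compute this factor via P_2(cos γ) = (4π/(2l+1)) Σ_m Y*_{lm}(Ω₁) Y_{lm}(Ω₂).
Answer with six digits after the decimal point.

0.282090

Expand P_2 via completeness: Σ_{m} conj(Y_{2,m}) at Ω₁ times Y_{2,m} at Ω₂ —
  m=-2: Y*=+0.061056+0.080049i  Y=-0.146667-0.299166i  product +0.014993-0.030006i
  m=-1: Y*=-0.303942-0.150436i  Y=-0.140728+0.225723i  product +0.076730-0.047436i
  m=+0: Y*=+0.384178-0.000000i  Y=-0.185348+0.000000i  product -0.071207+0.000000i
  m=+1: Y*=+0.303942-0.150436i  Y=+0.140728+0.225723i  product +0.076730+0.047436i
  m=+2: Y*=+0.061056-0.080049i  Y=-0.146667+0.299166i  product +0.014993+0.030006i
Σ over m = +0.112240+0.000000i; ×(4π/5) → +0.282090+0.000000i. Real part: 0.282090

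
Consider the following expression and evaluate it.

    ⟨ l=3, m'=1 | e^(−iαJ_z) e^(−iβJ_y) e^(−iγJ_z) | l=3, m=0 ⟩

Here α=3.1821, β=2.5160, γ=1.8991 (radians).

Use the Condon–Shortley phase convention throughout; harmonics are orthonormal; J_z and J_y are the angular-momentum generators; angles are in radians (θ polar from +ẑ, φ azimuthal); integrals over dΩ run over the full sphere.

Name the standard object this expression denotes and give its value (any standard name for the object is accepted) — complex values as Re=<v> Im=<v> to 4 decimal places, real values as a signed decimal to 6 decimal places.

This is a Wigner D-matrix element — the rotation-matrix element ⟨l m'| R(α,β,γ) |l m⟩ in the angular-momentum basis.
D^3_{1,0}(3.1821,2.5160,1.8991) = e^{-i·1·3.1821}·d^3_{1,0}(2.5160)·e^{-i·0·1.8991}. Compute d first:
Half-angle: c=0.307720, s=0.951477. N=√(24·2·6·6)=41.569219
The bounds max(0,m−m')=0 and min(l+m,l−m')=2 give 3 terms
  k=0: (−1)^1·41.5692/(12)·0.3077^5·0.9515^1 = -0.009094
  k=1: (−1)^2·41.5692/(4)·0.3077^3·0.9515^3 = +0.260841
  k=2: (−1)^3·41.5692/(12)·0.3077^1·0.9515^5 = -0.831262
d^3_{1,0}(2.5160) = -0.009094 +0.260841 -0.831262 = -0.579516
Phases: e^{-i·(1)·3.1821}=-0.999180+0.040496i, e^{-i·(0)·1.8991}=+1.000000+0.000000i ⇒ D=+0.579040-0.023468i

Wigner D-matrix element, Re=0.5790 Im=-0.0235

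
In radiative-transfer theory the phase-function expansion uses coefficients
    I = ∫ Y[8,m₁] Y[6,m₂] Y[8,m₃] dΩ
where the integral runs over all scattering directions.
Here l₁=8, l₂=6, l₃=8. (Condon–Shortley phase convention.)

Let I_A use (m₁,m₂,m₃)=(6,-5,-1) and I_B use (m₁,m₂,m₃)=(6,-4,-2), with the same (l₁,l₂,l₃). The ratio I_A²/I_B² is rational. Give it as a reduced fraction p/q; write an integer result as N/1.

Shared (l₁,l₂,l₃)=(8,6,8): N and (l;000)² cancel in I_A²/I_B².
A: Δ = 6!·10!·6!/23! = 1/13742520792; Racah Σ t=0..1: t=0:+1/6967296000 t=1:−1/31352832000 = 1/8957952000; ⇒ 3j(8 6 8; 6 -5 -1)² = 343/29716, sgn -1
B: Δ = 6!·10!·6!/23! = 1/13742520792; Racah Σ t=0..2: t=0:+1/2786918400 t=1:−1/5225472000 t=2:+1/125411328000 = 11/62705664000; ⇒ 3j(8 6 8; 6 -4 -2)² = 55/7429, sgn +1
I_A²/I_B² = (343/29716)/(55/7429) = 343/220

343/220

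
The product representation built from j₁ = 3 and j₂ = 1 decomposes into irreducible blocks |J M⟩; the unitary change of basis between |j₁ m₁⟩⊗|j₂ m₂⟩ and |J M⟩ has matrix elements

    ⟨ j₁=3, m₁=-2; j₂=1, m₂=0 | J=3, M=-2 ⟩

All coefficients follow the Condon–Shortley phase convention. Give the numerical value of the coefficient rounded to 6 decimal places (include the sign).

-0.577350  (= −√(1/3))

triangle: 1!*5!*1!/8! = 120/40320
(j±m)!: 1!*5!*1!*1!*1!*5! = 14400
prefactor² = (2J+1)*Δ*N² = 300
  k=0: +1/(0!*1!*5!*1!*0!*0!) = 1/120
  k=1: −1/(1!*0!*4!*0!*1!*1!) = -1/24
Σ = -1/30  ⇒  CG² = 300*(-1/30)² = 1/3
CG = −√(1/3) = -0.577350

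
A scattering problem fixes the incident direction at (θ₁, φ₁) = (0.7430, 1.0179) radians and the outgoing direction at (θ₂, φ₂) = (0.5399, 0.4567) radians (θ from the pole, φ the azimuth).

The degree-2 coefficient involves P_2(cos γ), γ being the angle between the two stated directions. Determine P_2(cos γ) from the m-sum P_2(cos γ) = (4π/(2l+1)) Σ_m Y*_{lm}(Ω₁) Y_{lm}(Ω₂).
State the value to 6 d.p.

0.786509

Addition theorem: P_2(cos γ) = (4π/5) Σ_m Y*_{lm}(Ω₁) Y_{lm}(Ω₂), m = −2…2:
  m=-2: (-0.079272, 0.158009) × (0.062372, -0.080799) = (0.007823, 0.016260)  (running Σ = (0.007823, 0.016260))
  m=-1: (0.202125, 0.327541) × (0.305730, -0.150219) = (0.110998, 0.069776)  (running Σ = (0.118821, 0.086037))
  m=0: (0.197764, -0.000000) × (0.380759, 0.000000) = (0.075300, 0.000000)  (running Σ = (0.194121, 0.086037))
  m=1: (-0.202125, 0.327541) × (-0.305730, -0.150219) = (0.110998, -0.069776)  (running Σ = (0.305120, 0.016260))
  m=2: (-0.079272, -0.158009) × (0.062372, 0.080799) = (0.007823, -0.016260)  (running Σ = (0.312942, 0.000000))
Total Σ_m = (0.312942, 0.000000). Multiply by 2.513274: (0.786509, 0.000000). P_2(cos γ) = 0.786509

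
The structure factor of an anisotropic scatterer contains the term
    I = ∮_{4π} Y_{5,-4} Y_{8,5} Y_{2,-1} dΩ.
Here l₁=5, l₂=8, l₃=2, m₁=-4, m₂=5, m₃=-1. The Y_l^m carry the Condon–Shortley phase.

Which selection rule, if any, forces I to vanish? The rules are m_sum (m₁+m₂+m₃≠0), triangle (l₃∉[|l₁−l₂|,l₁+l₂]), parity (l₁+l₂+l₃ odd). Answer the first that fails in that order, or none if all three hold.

triangle

m₁+m₂+m₃ = -4 + 5 − 1 = 0  ✓
triangle: need |l₁−l₂| ≤ l₃ ≤ l₁+l₂ = [3,13]; l₃=2 is outside  ✗
parity: l₁+l₂+l₃ = 15 is odd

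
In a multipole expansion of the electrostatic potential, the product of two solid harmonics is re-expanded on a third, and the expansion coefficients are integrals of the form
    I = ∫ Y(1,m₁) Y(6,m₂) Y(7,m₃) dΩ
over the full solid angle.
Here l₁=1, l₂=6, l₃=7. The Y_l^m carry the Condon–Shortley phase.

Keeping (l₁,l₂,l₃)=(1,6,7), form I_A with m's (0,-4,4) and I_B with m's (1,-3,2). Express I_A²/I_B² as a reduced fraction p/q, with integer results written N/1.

33/10

Shared (l₁,l₂,l₃)=(1,6,7): N and (l;000)² cancel in I_A²/I_B².
A: Δ = 0!·2!·12!/15! = 1/1365; Racah Σ t=0..0: t=0:+1/7257600 = 1/7257600; ⇒ 3j(1 6 7; 0 -4 4)² = 11/455, sgn -1
B: Δ = 0!·2!·12!/15! = 1/1365; Racah Σ t=0..0: t=0:+1/4354560 = 1/4354560; ⇒ 3j(1 6 7; 1 -3 2)² = 2/273, sgn -1
I_A²/I_B² = (11/455)/(2/273) = 33/10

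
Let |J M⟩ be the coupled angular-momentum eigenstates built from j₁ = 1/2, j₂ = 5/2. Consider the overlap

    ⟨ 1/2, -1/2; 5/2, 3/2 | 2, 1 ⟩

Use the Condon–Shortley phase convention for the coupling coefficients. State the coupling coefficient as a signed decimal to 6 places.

-0.816497

triangle: 1!*0!*4!/6! = 24/720
(j±m)!: 0!*1!*4!*1!*3!*1! = 144
prefactor² = (2J+1)*Δ*N² = 24
  k=1: −1/(1!*0!*0!*3!*0!*1!) = -1/6
Σ = -1/6  ⇒  CG² = 24*(-1/6)² = 2/3
CG = −√(2/3) = -0.816497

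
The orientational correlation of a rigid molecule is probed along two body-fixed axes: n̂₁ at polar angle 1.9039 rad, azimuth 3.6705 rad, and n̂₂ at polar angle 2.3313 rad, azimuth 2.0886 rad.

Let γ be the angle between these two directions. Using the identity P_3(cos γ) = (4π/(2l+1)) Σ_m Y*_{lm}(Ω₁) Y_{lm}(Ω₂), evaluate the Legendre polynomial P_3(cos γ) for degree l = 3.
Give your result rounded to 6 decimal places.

Addition theorem: P_3(cos γ) = (4π/7) Σ_m Y*_{lm}(Ω₁) Y_{lm}(Ω₂), m = −3…3:
  term(m=-3) = (0.001861, -0.055838)   from Y*(Ω₁)=(0.005608, -0.352090), Y(Ω₂)=(0.158635, 0.002758)
  term(m=-2) = (-0.110321, -0.002450)   from Y*(Ω₁)=(-0.146467, -0.260026), Y(Ω₂)=(0.188574, -0.318049)
  term(m=-1) = (0.000508, -0.045780)   from Y*(Ω₁)=(0.122726, 0.071727), Y(Ω₂)=(-0.159420, -0.279857)
  term(m=+0) = (0.048319, 0.000000)   from Y*(Ω₁)=(0.300832, -0.000000), Y(Ω₂)=(0.160617, 0.000000)
  term(m=+1) = (0.000508, 0.045780)   from Y*(Ω₁)=(-0.122726, 0.071727), Y(Ω₂)=(0.159420, -0.279857)
  term(m=+2) = (-0.110321, 0.002450)   from Y*(Ω₁)=(-0.146467, 0.260026), Y(Ω₂)=(0.188574, 0.318049)
  term(m=+3) = (0.001861, 0.055838)   from Y*(Ω₁)=(-0.005608, -0.352090), Y(Ω₂)=(-0.158635, 0.002758)
Total Σ_m = (-0.167584, 0.000000). Multiply by 1.795196: (-0.300847, 0.000000). P_3(cos γ) = -0.300847

-0.300847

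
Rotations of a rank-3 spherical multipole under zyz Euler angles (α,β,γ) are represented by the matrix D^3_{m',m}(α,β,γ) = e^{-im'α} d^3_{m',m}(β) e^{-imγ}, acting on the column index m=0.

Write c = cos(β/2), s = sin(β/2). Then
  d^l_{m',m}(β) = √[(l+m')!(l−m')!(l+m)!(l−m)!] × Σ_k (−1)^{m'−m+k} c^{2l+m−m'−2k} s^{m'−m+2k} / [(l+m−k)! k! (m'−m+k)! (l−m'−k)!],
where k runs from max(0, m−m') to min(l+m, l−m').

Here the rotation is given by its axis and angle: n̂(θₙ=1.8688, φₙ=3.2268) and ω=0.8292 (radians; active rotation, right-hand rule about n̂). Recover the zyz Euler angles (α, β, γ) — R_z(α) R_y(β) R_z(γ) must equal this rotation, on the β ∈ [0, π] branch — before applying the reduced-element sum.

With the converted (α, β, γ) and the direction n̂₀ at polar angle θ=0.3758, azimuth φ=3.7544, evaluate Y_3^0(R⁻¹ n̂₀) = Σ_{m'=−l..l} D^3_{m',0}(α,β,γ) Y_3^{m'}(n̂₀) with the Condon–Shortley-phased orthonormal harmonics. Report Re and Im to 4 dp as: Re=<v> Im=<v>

Axis–angle → zyz. n̂ = (sinθₙcosφₙ, sinθₙsinφₙ, cosθₙ) = (-0.952456, -0.081353, -0.293612), ω = 0.8292.
R = I cosω + sinω [n̂]ₓ + (1−cosω) n̂n̂ᵀ gives
  R = [+0.969875, +0.241654, +0.030768; -0.191361, +0.677614, +0.710085; +0.150746, -0.694581, +0.703443]
β = atan2(√(R₁₃²+R₂₃²), R₃₃) = 0.790566; α = atan2(R₂₃, R₁₃) mod 2π = 1.527494; γ = atan2(R₃₂, −R₃₁) mod 2π = 4.498672
Need the full column D^3_{m',0} for m'=−3..3 at α=1.5275, β=0.7906, γ=4.4987.
cos(β/2)=0.922888, sin(β/2)=0.385069
d^3_{-3,0}: single k=3 term ⇒ +0.200714;  D = -0.026001-0.199023i
d^3_{-2,0}: k∈[2..3] ⇒ +0.589161 -0.102568 = +0.486592;  D = -0.484768+0.042089i
d^3_{-1,0}: k∈[1..3] ⇒ +0.893046 -0.466417 +0.027067 = +0.453695;  D = +0.019640+0.453270i
d^3_{0,0}: k∈[0..3] ⇒ +0.617864 -0.968090 +0.168537 -0.003260 = -0.184948;  D = -0.184948+0.000000i
d^3_{1,0}: k∈[0..2] ⇒ -0.893046 +0.466417 -0.027067 = -0.453695;  D = -0.019640+0.453270i
d^3_{2,0}: k∈[0..1] ⇒ +0.589161 -0.102568 = +0.486592;  D = -0.484768-0.042089i
d^3_{3,0}: single k=0 term ⇒ -0.200714;  D = +0.026001-0.199023i
Y_3^{m'}(θ=0.3758,φ=3.7544) and Σ D·Y over m':
  (-0.0260-0.1990i)·(+0.0055+0.0199i)  (-0.4848+0.0421i)·(+0.0433-0.1205i)  (+0.0196+0.4533i)·(-0.3228+0.2269i)  (-0.1849+0.0000i)·(+0.4605+0.0000i)  (-0.0196+0.4533i)·(+0.3228+0.2269i)  (-0.4848-0.0421i)·(+0.0433+0.1205i)  (+0.0260-0.1990i)·(-0.0055+0.0199i)
Y_3^0(R⁻¹ n̂) = -0.327803+0.000000i

Re=-0.3278 Im=0.0000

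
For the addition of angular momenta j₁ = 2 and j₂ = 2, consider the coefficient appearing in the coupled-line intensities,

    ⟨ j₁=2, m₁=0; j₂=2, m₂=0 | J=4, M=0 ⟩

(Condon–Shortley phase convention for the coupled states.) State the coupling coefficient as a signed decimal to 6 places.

+0.717137

j₁+j₂−J=0  J+j₁−j₂=4  J−j₁+j₂=4  j₁+j₂+J+1=9
(j₁±m₁, j₂±m₂, J±M) = (2,2,2,2,4,4)
P² = 4608/35
sum k=0..0:
  [0] +1/16 = 1/16
S = 1/16
C² = P²·S² = 18/35 ; C = +0.717137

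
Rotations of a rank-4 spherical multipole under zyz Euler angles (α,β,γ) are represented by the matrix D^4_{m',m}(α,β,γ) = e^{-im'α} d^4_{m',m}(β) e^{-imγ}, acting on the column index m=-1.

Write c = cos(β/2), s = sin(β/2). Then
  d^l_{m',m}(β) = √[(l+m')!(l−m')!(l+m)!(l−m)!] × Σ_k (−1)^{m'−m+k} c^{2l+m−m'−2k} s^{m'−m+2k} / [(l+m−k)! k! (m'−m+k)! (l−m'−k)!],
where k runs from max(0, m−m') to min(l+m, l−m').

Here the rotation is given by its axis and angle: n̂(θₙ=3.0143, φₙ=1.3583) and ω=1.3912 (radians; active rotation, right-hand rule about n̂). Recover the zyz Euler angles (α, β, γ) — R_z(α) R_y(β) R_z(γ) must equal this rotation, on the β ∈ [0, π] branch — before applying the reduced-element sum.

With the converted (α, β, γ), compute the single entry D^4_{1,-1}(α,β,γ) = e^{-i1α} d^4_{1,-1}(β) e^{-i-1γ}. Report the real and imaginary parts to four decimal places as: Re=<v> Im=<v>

Axis–angle → zyz. n̂ = (sinθₙcosφₙ, sinθₙsinφₙ, cosθₙ) = (+0.026774, +0.124094, -0.991909), ω = 1.3912.
R = I cosω + sinω [n̂]ₓ + (1−cosω) n̂n̂ᵀ gives
  R = [+0.179221, +0.978684, +0.100285; -0.973226, +0.191281, -0.127445; -0.143911, -0.074759, +0.986763]
β = atan2(√(R₁₃²+R₂₃²), R₃₃) = 0.162890; α = atan2(R₂₃, R₁₃) mod 2π = 5.379083; γ = atan2(R₃₂, −R₃₁) mod 2π = 5.804075
First d^4_{1,-1}(β=0.1629), then the phase factors e^{-i(1)α} and e^{-i(-1)γ}:
Half-angle: c=0.996685, s=0.081355. N=√(120·6·6·120)=720.000000
The bounds max(0,m−m')=0 and min(l+m,l−m')=3 give 4 terms
  k=0: (−1)^2·720.0000/(72)·0.9967^6·0.0814^2 = +0.064881
  k=1: (−1)^3·720.0000/(24)·0.9967^4·0.0814^4 = -0.001297
  k=2: (−1)^4·720.0000/(48)·0.9967^2·0.0814^6 = +0.000004
  k=3: (−1)^5·720.0000/(720)·0.9967^0·0.0814^8 = -0.000000
d^4_{1,-1}(0.1629) = +0.064881 -0.001297 +0.000004 -0.000000 = +0.063588
Attach z-rotation phases: D = e^{-i(1)(5.3791)}·(+0.063588)·e^{-i(-1)(5.8041)} = +0.057931+0.026218i

Re=0.0579 Im=0.0262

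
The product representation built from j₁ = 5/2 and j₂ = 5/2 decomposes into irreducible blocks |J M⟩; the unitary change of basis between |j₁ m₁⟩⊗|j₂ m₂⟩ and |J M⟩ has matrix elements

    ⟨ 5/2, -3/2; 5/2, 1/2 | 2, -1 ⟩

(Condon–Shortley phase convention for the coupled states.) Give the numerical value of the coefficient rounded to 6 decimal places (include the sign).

triangle: 3!·2!·2!/8! = 24/40320
(j±m)!: 1!·4!·3!·2!·1!·3! = 1728
prefactor² = (2J+1)·Δ·N² = 36/7
  k=2: +1/(2!·1!·2!·1!·0!·1!) = 1/4
  k=3: −1/(3!·0!·1!·0!·1!·2!) = -1/12
Σ = 1/6  ⇒  CG² = 36/7·(1/6)² = 1/7
CG = +√(1/7) = +0.377964

+√(1/7) ≈ +0.377964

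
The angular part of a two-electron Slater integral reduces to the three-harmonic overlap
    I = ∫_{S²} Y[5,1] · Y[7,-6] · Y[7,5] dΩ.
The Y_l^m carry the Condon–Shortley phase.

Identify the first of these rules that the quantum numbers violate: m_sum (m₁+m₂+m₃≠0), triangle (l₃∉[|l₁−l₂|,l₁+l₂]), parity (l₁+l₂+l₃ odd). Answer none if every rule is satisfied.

parity

m₁+m₂+m₃ = 1 − 6 + 5 = 0  ✓
triangle: |5−7|=2 ≤ l₃=7 ≤ 5+7=12  ✓
parity: l₁+l₂+l₃ = 19 is odd  ✗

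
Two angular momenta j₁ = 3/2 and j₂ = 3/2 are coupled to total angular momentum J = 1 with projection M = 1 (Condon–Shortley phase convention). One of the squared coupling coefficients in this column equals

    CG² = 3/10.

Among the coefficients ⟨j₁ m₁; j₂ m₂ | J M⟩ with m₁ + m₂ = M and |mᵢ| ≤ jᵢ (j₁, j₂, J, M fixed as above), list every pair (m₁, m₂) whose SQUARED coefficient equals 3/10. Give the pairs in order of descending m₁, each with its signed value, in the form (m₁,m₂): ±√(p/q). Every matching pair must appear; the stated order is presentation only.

Admissible pairs with m₁+m₂ = M = 1: (-1/2,3/2), (1/2,1/2), (3/2,-1/2)
  (m₁,m₂)=(3/2,-1/2): CG² = 3/10, CG = +√(3/10)   ← matches the target
  (m₁,m₂)=(1/2,1/2): CG² = 2/5, CG = −√(2/5)
  (m₁,m₂)=(-1/2,3/2): CG² = 3/10, CG = +√(3/10)   ← matches the target
Pairs with CG² = 3/10: (3/2,-1/2): +√(3/10); (-1/2,3/2): +√(3/10)

(3/2,-1/2): +√(3/10); (-1/2,3/2): +√(3/10)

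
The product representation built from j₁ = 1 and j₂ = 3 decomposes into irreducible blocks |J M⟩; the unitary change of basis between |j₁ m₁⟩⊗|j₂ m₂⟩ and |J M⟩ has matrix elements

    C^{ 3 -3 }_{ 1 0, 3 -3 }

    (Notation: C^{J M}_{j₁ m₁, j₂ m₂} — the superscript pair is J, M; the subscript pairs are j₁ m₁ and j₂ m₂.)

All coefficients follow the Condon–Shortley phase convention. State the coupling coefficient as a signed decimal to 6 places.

j₁+j₂−J=1  J+j₁−j₂=1  J−j₁+j₂=5  j₁+j₂+J+1=8
(j₁±m₁, j₂±m₂, J±M) = (1,1,0,6,0,6)
P² = 10800
sum k=0..0:
  [0] +1/120 = 1/120
S = 1/120
C² = P²·S² = 3/4 ; C = +0.866025

+0.866025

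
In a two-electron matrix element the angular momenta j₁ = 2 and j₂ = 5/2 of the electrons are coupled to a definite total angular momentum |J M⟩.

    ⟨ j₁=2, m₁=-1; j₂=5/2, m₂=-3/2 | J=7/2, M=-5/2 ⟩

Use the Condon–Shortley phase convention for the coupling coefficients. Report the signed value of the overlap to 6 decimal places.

+0.125988  (= +√(1/63))

√[8·1!3!4!/9! · 1!3!1!4!1!6!] = √(2304/7)
  +(−1)^0/∏(0,1,3,1,0,3)! = 1/36  (running 1/36)
  +(−1)^1/∏(1,0,2,0,1,4)! = -1/48  (running 1/144)
⟨..|..⟩ = √(2304/7)·(1/144) = +0.125988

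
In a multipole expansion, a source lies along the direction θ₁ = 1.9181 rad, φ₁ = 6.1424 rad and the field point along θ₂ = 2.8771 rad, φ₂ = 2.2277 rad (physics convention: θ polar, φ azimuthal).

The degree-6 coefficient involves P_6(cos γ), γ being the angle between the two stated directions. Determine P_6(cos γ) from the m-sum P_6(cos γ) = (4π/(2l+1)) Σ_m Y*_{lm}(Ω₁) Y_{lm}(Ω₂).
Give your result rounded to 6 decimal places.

Expand P_6 via completeness: Σ_{m} conj(Y_{6,m}) at Ω₁ times Y_{6,m} at Ω₂ —
  m=-6: Y*=0.22169 - 0.24968j  Y=0.00011 - 0.00011j  product -0.00000 - 0.00005j
  m=-5: Y*=-0.31916 + 0.27097j  Y=-0.00028 - 0.00195j  product 0.00062 + 0.00055j
  m=-4: Y*=0.06470 - 0.04084j  Y=-0.01342 - 0.00758j  product -0.00118 + 0.00006j
  m=-3: Y*=0.29013 - 0.13038j  Y=-0.07499 + 0.03170j  product -0.01762 + 0.01897j
  m=-2: Y*=-0.17770 + 0.05140j  Y=-0.07283 + 0.27714j  product -0.00130 - 0.05299j
  m=-1: Y*=-0.25684 + 0.03640j  Y=0.36145 + 0.46872j  product -0.10990 - 0.10723j
  m=+0: Y*=0.20950 + 0.00000j  Y=0.39480 + 0.00000j  product 0.08271 + 0.00000j
  m=+1: Y*=0.25684 + 0.03640j  Y=-0.36145 + 0.46872j  product -0.10990 + 0.10723j
  m=+2: Y*=-0.17770 - 0.05140j  Y=-0.07283 - 0.27714j  product -0.00130 + 0.05299j
  m=+3: Y*=-0.29013 - 0.13038j  Y=0.07499 + 0.03170j  product -0.01762 - 0.01897j
  m=+4: Y*=0.06470 + 0.04084j  Y=-0.01342 + 0.00758j  product -0.00118 - 0.00006j
  m=+5: Y*=0.31916 + 0.27097j  Y=0.00028 - 0.00195j  product 0.00062 - 0.00055j
  m=+6: Y*=0.22169 + 0.24968j  Y=0.00011 + 0.00011j  product -0.00000 + 0.00005j
Accumulated sum -0.17606 + 0.00000j; after 4π/(2l+1) scaling, -0.17019 + 0.00000j ⇒ P_6 = -0.170192

-0.170192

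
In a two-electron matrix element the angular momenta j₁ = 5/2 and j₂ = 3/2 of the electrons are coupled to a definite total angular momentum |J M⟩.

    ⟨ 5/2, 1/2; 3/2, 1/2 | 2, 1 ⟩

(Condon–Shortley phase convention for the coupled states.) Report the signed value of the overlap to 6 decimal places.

triangle: 2!·3!·1!/7! = 12/5040
(j±m)!: 3!·2!·2!·1!·3!·1! = 144
prefactor² = (2J+1)·Δ·N² = 12/7
  k=1: −1/(1!·1!·1!·1!·2!·0!) = -1/2
  k=2: +1/(2!·0!·0!·0!·3!·1!) = 1/12
Σ = -5/12  ⇒  CG² = 12/7·(-5/12)² = 25/84
CG = −√(25/84) = -0.545545

-0.545545  (= −√(25/84))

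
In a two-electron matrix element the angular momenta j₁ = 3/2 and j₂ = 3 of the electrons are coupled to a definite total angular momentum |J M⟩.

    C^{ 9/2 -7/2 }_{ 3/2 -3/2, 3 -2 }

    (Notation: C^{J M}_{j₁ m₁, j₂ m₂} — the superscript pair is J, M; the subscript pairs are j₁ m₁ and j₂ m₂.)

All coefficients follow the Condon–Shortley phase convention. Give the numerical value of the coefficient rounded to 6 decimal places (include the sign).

+√(2/3) = +0.816497

√[10·0!3!6!/10! · 0!3!1!5!1!8!] = √(345600)
  +(−1)^0/∏(0,0,3,1,0,5)! = 1/720  (running 1/720)
⟨..|..⟩ = √(345600)·(1/720) = +0.816497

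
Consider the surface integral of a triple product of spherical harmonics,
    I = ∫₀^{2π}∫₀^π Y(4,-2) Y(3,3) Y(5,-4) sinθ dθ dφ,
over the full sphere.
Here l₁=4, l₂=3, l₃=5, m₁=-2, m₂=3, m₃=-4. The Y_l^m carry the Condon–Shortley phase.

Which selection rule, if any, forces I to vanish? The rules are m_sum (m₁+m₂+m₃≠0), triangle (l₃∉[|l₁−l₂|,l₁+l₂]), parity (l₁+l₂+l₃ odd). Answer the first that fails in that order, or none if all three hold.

m₁+m₂+m₃ = -2 + 3 − 4 = -3  ✗
triangle: |4−3|=1 ≤ l₃=5 ≤ 4+3=7
parity: l₁+l₂+l₃ = 12 is even

m_sum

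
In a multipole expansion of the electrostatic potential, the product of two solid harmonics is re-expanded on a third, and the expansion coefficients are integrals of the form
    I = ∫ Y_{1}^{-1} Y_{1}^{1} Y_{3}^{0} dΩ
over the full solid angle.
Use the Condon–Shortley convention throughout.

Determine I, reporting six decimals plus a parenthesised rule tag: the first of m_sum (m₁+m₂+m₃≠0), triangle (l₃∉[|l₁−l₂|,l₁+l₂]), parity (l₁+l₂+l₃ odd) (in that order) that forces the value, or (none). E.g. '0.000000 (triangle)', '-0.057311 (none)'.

|1−1|≤3≤1+1 violated ⇒ I = 0

0.000000 (triangle)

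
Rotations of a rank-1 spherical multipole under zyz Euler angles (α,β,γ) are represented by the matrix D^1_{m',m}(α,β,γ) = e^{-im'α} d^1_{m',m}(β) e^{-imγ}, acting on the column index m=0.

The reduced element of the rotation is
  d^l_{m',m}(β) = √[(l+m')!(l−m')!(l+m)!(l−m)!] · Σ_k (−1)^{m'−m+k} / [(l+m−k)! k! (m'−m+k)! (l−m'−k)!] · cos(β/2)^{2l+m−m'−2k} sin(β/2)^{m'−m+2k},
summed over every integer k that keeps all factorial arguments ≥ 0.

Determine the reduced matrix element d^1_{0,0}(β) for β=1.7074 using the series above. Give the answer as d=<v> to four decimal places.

d^1_{0,0}(β=1.7074) via the finite sum:
c=cos(1.707400/2)=0.657199, s=sin(1.707400/2)=0.753717; N=√[1·1·1·1]=1.000000
Admissible k: 0..1 (factorial args all ≥0)
  k=0: (−1)^0·1.0000/(1)·0.6572^2·0.7537^0 = +0.431910
  k=1: (−1)^1·1.0000/(1)·0.6572^0·0.7537^2 = -0.568090
d^1_{0,0}(1.7074) = +0.431910 -0.568090 = -0.136179

d=-0.1362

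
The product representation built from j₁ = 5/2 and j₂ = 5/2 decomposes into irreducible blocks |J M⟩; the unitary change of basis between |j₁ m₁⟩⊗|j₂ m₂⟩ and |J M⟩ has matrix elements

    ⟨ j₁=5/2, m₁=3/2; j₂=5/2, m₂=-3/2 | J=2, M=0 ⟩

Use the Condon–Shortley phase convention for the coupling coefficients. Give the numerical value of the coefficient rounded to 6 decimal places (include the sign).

+√(1/84) ≈ +0.109109

j₁+j₂−J=3  J+j₁−j₂=2  J−j₁+j₂=2  j₁+j₂+J+1=8
(j₁±m₁, j₂±m₂, J±M) = (4,1,1,4,2,2)
P² = 48/7
sum k=0..1:
  [0] +1/6 = 1/6
  [1] −1/8 = -1/8
S = 1/24
C² = P²·S² = 1/84 ; C = +0.109109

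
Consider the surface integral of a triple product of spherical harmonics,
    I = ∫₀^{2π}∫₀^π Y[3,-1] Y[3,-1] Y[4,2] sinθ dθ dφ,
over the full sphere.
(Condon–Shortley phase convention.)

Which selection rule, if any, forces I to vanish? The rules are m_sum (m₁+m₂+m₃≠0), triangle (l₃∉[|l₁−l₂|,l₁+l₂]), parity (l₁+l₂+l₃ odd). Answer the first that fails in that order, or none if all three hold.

m₁+m₂+m₃ = -1 − 1 + 2 = 0  ✓
triangle: |3−3|=0 ≤ l₃=4 ≤ 3+3=6  ✓
parity: l₁+l₂+l₃ = 10 is even  ✓

none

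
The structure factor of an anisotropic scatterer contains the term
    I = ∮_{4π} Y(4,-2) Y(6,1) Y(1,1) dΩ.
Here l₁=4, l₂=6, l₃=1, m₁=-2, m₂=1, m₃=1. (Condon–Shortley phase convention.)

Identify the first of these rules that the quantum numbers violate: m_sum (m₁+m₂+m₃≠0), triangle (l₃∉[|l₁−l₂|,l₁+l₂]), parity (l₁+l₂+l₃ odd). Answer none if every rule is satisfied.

azimuthal sum: -2 + 1 + 1 = 0  ✓
l₃ must lie in [2,10]; have l₃=1  ✗
L = 4 + 6 + 1 = 11 (odd)

triangle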